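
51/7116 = 17/2372= 0.01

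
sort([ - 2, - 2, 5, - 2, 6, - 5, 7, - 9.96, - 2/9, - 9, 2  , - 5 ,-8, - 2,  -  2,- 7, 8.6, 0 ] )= [ - 9.96 , - 9, - 8, - 7, - 5, - 5, - 2, - 2, - 2,  -  2, - 2, - 2/9, 0, 2,5, 6,7, 8.6] 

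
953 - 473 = 480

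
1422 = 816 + 606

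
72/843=24/281  =  0.09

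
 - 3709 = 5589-9298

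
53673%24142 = 5389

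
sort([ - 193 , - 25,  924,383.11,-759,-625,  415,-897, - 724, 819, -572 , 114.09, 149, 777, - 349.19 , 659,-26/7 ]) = [ - 897, - 759,-724, - 625 , - 572, - 349.19, -193, - 25,- 26/7, 114.09,  149,383.11,415, 659,  777 , 819,924]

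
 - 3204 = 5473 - 8677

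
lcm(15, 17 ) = 255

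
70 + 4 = 74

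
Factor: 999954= 2^1* 3^2*73^1*761^1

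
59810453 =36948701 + 22861752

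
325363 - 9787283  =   - 9461920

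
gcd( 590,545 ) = 5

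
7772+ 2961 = 10733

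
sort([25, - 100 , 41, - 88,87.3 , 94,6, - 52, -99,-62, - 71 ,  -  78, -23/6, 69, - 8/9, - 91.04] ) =[ -100 ,- 99,-91.04 , - 88 ,  -  78, - 71, - 62, - 52,-23/6, - 8/9, 6, 25,41 , 69,87.3, 94]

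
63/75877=63/75877 = 0.00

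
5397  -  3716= 1681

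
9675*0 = 0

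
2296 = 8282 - 5986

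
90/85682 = 45/42841=0.00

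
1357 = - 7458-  - 8815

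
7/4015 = 7/4015 = 0.00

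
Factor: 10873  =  83^1*131^1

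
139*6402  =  889878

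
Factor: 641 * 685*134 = 58837390  =  2^1*5^1*67^1*137^1*641^1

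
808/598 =1  +  105/299 = 1.35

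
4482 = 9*498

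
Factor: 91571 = 91571^1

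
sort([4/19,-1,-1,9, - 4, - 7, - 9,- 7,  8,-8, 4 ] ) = [ - 9, - 8,-7, - 7,  -  4, - 1, - 1, 4/19,4,8 , 9 ] 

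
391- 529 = -138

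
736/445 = 736/445  =  1.65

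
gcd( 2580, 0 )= 2580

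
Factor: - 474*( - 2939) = 1393086 = 2^1*3^1*79^1*2939^1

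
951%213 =99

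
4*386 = 1544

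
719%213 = 80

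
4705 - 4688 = 17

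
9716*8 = 77728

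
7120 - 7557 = -437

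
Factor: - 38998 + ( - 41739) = -80737^1 = -80737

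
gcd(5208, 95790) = 186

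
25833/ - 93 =  -  8611/31=- 277.77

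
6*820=4920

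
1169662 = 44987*26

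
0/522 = 0 =0.00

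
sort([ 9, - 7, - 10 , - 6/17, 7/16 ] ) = [ - 10, - 7 , - 6/17, 7/16 , 9]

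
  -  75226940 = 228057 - 75454997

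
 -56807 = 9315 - 66122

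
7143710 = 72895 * 98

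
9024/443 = 9024/443 = 20.37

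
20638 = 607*34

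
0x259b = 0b10010110011011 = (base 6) 112323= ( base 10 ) 9627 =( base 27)d5f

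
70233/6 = 11705 + 1/2 = 11705.50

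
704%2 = 0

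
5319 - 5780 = -461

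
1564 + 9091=10655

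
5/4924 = 5/4924=0.00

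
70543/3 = 70543/3 =23514.33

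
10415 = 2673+7742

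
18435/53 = 18435/53=347.83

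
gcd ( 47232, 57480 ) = 24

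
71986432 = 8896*8092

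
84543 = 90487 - 5944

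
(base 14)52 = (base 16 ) 48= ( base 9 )80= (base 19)3f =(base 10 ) 72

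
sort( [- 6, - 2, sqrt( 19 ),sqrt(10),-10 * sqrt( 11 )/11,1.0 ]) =[ - 6, - 10*sqrt( 11)/11  , - 2,1.0, sqrt( 10), sqrt(19)]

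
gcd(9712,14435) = 1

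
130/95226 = 65/47613 = 0.00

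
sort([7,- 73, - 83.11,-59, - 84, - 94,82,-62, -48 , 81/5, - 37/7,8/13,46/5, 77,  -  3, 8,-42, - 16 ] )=[  -  94, -84,-83.11, - 73,  -  62, - 59,-48, - 42,-16, - 37/7,- 3,8/13 , 7, 8,46/5, 81/5,77,82] 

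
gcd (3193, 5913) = 1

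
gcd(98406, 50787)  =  99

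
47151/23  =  2050 + 1/23 = 2050.04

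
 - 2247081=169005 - 2416086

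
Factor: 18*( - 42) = - 2^2*3^3* 7^1=-756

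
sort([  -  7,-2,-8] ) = [ - 8, - 7, - 2] 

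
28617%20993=7624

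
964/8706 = 482/4353 = 0.11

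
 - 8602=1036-9638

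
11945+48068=60013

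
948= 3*316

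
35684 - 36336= - 652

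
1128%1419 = 1128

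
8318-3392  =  4926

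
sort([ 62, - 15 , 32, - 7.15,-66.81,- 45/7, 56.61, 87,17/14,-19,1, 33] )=[ - 66.81,-19, - 15, - 7.15,  -  45/7,1, 17/14, 32, 33,56.61,62,87 ] 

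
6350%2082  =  104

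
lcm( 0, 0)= 0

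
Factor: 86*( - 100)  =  -8600= -  2^3 * 5^2*43^1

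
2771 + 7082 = 9853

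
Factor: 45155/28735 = 11/7 = 7^(  -  1)*11^1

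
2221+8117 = 10338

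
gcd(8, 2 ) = 2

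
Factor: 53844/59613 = 28/31 =2^2*7^1*31^(-1)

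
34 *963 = 32742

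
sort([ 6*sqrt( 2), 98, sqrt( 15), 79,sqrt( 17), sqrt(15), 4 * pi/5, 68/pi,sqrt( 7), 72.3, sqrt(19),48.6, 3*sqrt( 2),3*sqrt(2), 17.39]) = [4 * pi/5,sqrt( 7),sqrt( 15), sqrt(15 ),sqrt(  17),  3 * sqrt( 2), 3 * sqrt( 2), sqrt( 19),6*sqrt( 2 ), 17.39, 68/pi, 48.6,72.3,79, 98]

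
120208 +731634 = 851842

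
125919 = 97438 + 28481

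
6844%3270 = 304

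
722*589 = 425258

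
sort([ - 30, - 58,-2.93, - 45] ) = [ - 58, - 45, - 30, - 2.93] 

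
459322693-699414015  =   - 240091322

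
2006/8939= 2006/8939 = 0.22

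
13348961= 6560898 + 6788063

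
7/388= 7/388 =0.02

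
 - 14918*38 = -566884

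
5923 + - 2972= 2951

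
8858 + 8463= 17321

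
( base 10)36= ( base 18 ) 20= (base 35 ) 11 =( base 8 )44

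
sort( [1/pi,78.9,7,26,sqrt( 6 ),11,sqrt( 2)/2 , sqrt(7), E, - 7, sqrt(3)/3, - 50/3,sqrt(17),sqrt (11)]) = [ - 50/3, - 7,1/pi,  sqrt( 3)/3, sqrt(2 )/2,sqrt ( 6),sqrt( 7) , E,sqrt( 11),sqrt(17),7,11,26,78.9]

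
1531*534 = 817554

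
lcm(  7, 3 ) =21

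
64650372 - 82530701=- 17880329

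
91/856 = 91/856 = 0.11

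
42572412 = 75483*564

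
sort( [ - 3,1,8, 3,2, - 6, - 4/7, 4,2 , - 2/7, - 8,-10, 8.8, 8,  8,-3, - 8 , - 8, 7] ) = [  -  10, - 8, -8, - 8, - 6,-3, - 3,-4/7, -2/7  ,  1, 2,2, 3,4,  7,8,8,8,8.8] 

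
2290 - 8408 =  - 6118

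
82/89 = 82/89= 0.92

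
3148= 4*787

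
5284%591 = 556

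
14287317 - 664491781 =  - 650204464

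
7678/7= 1096 + 6/7 = 1096.86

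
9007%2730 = 817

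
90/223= 90/223=0.40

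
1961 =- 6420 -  - 8381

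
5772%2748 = 276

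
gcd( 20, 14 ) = 2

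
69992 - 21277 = 48715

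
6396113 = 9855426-3459313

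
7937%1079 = 384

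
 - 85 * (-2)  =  170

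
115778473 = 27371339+88407134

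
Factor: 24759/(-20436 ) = -63/52 =- 2^( - 2 )*3^2*7^1*13^( - 1 )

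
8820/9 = 980 = 980.00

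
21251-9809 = 11442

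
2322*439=1019358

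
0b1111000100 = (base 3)1022201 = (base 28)16C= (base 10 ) 964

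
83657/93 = 899 + 50/93 = 899.54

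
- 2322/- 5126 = 1161/2563=   0.45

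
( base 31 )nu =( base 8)1347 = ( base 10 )743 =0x2e7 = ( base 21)1E8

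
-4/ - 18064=1/4516 = 0.00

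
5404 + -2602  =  2802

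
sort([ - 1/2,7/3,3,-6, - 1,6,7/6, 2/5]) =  [-6, -1 ,-1/2,2/5, 7/6,7/3,3,6]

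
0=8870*0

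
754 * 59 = 44486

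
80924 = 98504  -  17580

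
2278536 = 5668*402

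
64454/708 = 91 + 13/354 = 91.04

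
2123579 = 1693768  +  429811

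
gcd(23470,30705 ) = 5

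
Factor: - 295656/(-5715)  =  776/15 = 2^3*3^( - 1 )*5^( - 1)*97^1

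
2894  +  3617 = 6511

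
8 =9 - 1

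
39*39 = 1521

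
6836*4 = 27344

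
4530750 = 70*64725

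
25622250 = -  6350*( - 4035)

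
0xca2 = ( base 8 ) 6242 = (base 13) 161A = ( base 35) 2me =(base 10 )3234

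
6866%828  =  242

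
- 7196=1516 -8712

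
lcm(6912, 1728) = 6912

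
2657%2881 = 2657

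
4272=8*534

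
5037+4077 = 9114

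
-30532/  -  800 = 38 + 33/200 = 38.16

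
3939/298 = 3939/298 = 13.22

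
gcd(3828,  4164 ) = 12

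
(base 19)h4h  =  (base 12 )3732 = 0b1100001010110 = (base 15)1CA5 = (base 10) 6230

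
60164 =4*15041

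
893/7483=893/7483=0.12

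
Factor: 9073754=2^1*19^1 * 73^1*3271^1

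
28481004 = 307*92772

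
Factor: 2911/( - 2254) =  - 2^(-1)*7^( - 2 )* 23^( - 1 )*41^1*71^1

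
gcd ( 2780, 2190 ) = 10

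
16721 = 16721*1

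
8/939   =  8/939 =0.01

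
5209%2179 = 851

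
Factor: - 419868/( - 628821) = 428/641  =  2^2 * 107^1*641^( - 1 ) 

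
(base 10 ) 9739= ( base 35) 7X9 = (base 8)23013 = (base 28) CBN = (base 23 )i9a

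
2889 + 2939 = 5828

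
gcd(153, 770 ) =1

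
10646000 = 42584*250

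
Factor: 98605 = 5^1*13^1 * 37^1 * 41^1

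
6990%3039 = 912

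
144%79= 65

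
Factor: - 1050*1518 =- 2^2*3^2 *5^2*7^1* 11^1*23^1= -1593900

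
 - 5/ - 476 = 5/476 = 0.01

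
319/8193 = 319/8193 = 0.04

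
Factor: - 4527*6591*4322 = -128957489154= -  2^1 * 3^3 * 13^3*503^1*2161^1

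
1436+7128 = 8564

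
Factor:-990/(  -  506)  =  3^2*5^1*23^(  -  1) = 45/23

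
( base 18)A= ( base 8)12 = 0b1010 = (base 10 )10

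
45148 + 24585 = 69733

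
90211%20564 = 7955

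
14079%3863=2490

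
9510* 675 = 6419250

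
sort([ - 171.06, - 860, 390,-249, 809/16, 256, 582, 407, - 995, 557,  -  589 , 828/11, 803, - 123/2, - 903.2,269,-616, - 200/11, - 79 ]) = [ - 995, - 903.2 , - 860, - 616 , - 589, - 249 ,-171.06, - 79,-123/2, - 200/11,809/16,  828/11 , 256 , 269, 390,407, 557, 582, 803 ] 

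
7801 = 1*7801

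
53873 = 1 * 53873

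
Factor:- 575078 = - 2^1*7^1*41077^1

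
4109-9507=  - 5398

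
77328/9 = 8592 = 8592.00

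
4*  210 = 840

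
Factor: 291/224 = 2^(-5)*3^1*7^( - 1) * 97^1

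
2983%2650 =333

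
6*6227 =37362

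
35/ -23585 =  - 7/4717 = - 0.00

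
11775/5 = 2355 = 2355.00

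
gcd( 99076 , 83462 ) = 2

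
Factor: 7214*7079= 2^1 *3607^1*7079^1= 51067906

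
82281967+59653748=141935715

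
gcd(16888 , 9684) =4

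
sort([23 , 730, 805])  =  [23, 730,805 ]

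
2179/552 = 3 + 523/552 = 3.95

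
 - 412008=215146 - 627154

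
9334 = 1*9334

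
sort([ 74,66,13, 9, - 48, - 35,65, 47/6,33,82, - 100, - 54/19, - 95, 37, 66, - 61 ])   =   [ - 100,- 95,  -  61  , - 48, - 35, - 54/19,47/6, 9,13,33,37,  65, 66, 66,74,  82] 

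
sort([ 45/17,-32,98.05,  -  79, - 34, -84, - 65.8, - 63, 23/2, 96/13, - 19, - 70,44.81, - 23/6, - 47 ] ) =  [ - 84,  -  79, -70 , - 65.8, - 63,  -  47 ,-34, - 32,  -  19, - 23/6, 45/17  ,  96/13,  23/2, 44.81,98.05]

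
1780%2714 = 1780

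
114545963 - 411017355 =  - 296471392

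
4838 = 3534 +1304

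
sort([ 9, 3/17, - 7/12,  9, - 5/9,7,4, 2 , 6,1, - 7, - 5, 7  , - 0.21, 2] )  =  [ - 7, - 5, - 7/12 , - 5/9, - 0.21,3/17, 1, 2, 2 , 4, 6, 7, 7, 9,  9]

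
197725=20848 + 176877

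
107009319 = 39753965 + 67255354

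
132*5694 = 751608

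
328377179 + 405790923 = 734168102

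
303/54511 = 303/54511 = 0.01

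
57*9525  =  542925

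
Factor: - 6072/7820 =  - 2^1*3^1 * 5^(-1) * 11^1*17^( -1)=- 66/85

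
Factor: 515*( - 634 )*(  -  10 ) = 2^2*5^2*103^1*317^1  =  3265100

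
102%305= 102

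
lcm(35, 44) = 1540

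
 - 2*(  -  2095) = 4190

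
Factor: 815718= 2^1*3^1 * 23^2*257^1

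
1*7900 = 7900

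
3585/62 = 3585/62 = 57.82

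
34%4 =2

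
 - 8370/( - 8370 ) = 1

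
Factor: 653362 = 2^1*326681^1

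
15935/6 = 15935/6 = 2655.83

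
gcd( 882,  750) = 6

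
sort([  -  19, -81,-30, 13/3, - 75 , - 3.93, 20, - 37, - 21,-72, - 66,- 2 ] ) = [-81, - 75, - 72, - 66, - 37 , - 30, - 21, - 19, - 3.93, - 2, 13/3,  20]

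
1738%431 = 14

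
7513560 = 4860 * 1546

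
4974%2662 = 2312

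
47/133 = 47/133 = 0.35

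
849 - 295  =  554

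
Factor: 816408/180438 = 2^2*3^1  *23^1*61^ ( - 1)= 276/61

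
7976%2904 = 2168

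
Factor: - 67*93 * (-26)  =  2^1*3^1*13^1*31^1*67^1 = 162006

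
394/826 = 197/413  =  0.48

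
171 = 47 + 124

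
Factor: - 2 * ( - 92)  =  184 = 2^3*23^1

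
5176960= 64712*80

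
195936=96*2041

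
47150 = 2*23575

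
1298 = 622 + 676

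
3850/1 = 3850 = 3850.00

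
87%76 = 11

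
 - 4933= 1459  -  6392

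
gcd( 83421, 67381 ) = 1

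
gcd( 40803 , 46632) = 5829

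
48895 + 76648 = 125543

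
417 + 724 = 1141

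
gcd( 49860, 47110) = 10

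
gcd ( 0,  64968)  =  64968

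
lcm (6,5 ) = 30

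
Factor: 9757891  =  11^1*13^2*29^1*181^1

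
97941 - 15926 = 82015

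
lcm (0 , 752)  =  0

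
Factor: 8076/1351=2^2*3^1*7^( - 1 )*193^(  -  1)*673^1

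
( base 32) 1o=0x38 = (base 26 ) 24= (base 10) 56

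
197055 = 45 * 4379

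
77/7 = 11 = 11.00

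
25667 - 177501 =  - 151834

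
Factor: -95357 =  - 167^1*571^1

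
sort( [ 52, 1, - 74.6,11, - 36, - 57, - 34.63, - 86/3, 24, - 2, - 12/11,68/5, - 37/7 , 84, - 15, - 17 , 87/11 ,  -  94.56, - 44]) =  [ - 94.56, - 74.6,- 57, - 44, - 36, - 34.63, - 86/3, - 17, - 15, - 37/7, - 2, - 12/11, 1 , 87/11, 11, 68/5,24,52,84 ]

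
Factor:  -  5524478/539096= -2^( - 2 )*19^1 * 79^( - 1)*853^( - 1 )* 145381^1  =  - 2762239/269548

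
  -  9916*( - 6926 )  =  68678216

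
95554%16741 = 11849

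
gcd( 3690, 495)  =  45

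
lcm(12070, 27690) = 470730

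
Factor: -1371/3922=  - 2^( -1) * 3^1 * 37^( - 1)*53^( - 1)*457^1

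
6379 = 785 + 5594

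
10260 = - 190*( - 54 ) 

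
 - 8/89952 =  - 1/11244 = - 0.00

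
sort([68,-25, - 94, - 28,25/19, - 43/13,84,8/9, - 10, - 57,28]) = [ - 94,-57,-28,-25, - 10, - 43/13, 8/9, 25/19,28,68,84 ]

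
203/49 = 29/7 = 4.14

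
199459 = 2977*67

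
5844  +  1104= 6948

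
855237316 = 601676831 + 253560485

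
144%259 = 144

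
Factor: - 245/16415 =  - 67^( - 1)  =  - 1/67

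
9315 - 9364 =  - 49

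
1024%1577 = 1024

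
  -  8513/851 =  - 11 + 848/851 = - 10.00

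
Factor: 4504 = 2^3*563^1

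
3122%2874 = 248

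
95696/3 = 95696/3 = 31898.67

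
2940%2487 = 453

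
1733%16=5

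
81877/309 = 264  +  301/309 =264.97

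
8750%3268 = 2214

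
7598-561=7037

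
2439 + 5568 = 8007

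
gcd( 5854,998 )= 2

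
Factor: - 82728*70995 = -5873274360 = - 2^3*3^4*5^1 * 383^1*4733^1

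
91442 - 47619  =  43823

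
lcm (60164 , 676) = 60164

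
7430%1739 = 474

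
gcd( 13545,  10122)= 21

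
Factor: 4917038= 2^1*7^1*351217^1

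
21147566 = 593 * 35662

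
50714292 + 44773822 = 95488114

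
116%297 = 116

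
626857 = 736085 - 109228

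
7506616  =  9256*811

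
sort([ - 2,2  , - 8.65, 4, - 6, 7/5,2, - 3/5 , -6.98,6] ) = [ - 8.65,-6.98, - 6 , - 2, - 3/5,7/5, 2,2 , 4,6 ] 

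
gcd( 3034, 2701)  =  37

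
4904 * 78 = 382512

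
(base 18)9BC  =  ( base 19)8CA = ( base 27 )47L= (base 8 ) 6066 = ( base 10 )3126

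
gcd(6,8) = 2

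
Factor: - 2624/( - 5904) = 4/9 = 2^2*3^(-2)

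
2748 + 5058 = 7806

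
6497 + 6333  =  12830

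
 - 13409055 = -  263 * 50985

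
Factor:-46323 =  - 3^2*5147^1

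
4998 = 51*98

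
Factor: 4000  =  2^5*5^3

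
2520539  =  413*6103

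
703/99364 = 703/99364 = 0.01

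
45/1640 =9/328 = 0.03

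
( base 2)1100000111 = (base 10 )775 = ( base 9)1051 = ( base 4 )30013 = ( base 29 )ql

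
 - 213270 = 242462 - 455732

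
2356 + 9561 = 11917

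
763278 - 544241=219037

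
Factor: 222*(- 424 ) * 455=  - 42828240 = - 2^4*3^1*5^1*7^1*13^1*37^1* 53^1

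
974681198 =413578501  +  561102697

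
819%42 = 21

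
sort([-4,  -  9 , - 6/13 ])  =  [-9 ,-4,  -  6/13 ] 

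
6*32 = 192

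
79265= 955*83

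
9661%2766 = 1363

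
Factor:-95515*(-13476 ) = 1287160140 = 2^2*3^1 * 5^1*7^1 *1123^1 * 2729^1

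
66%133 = 66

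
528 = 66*8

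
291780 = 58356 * 5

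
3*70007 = 210021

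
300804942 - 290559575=10245367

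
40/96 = 5/12 = 0.42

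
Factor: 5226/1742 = 3=   3^1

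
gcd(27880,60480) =40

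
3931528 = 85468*46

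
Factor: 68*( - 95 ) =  - 2^2 * 5^1*17^1*19^1 = - 6460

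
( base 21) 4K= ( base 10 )104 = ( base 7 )206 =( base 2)1101000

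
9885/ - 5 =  - 1977/1= - 1977.00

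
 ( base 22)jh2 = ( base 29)bb2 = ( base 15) 2c82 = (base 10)9572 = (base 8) 22544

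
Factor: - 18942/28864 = - 2^( - 5)*3^1 * 7^1=- 21/32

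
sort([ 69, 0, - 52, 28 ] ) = [- 52, 0, 28, 69 ]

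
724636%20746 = 19272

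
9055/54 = 9055/54=167.69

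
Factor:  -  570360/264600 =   -  3^ ( - 2 ) *5^( - 1)*97^1 = - 97/45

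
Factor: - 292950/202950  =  -651/451 = - 3^1*7^1*11^( - 1 )*31^1*41^ ( - 1 ) 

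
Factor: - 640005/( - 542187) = 213335/180729 = 3^( - 2)*5^1*43^(-1)*467^(  -  1 )*42667^1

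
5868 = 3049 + 2819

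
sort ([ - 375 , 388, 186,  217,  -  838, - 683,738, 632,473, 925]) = [- 838, - 683, - 375, 186,217,388 , 473, 632, 738, 925] 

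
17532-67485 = -49953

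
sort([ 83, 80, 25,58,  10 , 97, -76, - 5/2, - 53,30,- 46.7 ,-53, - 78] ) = [-78, - 76, - 53, - 53 ,-46.7, - 5/2, 10, 25,30, 58, 80, 83, 97 ]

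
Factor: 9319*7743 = 3^1*29^1*89^1*9319^1 = 72157017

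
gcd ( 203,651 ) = 7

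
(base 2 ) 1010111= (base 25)3C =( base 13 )69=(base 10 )87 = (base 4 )1113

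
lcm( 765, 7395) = 22185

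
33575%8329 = 259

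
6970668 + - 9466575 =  - 2495907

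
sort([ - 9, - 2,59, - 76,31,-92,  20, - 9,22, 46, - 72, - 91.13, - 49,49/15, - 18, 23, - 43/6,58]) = [ - 92, - 91.13, - 76,  -  72,-49, - 18, - 9,-9, - 43/6, - 2,49/15, 20,22,23, 31 , 46, 58, 59 ] 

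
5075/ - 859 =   -  6 + 79/859 = - 5.91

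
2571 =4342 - 1771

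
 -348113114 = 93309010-441422124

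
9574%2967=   673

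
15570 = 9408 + 6162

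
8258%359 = 1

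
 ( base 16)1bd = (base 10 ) 445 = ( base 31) EB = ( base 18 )16D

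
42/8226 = 7/1371 = 0.01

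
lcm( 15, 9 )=45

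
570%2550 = 570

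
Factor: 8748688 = 2^4 * 13^1 * 42061^1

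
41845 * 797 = 33350465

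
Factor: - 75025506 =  - 2^1*3^1*12504251^1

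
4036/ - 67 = - 61 + 51/67 = - 60.24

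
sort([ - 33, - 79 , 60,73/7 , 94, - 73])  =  [ - 79 , - 73, - 33 , 73/7, 60, 94] 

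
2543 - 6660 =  - 4117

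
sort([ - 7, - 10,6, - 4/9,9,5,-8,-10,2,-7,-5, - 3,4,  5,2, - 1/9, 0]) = [  -  10, - 10,-8, - 7, - 7,-5,-3,  -  4/9, - 1/9,0, 2,2, 4, 5, 5,6, 9] 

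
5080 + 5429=10509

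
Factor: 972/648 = 2^(- 1)*3^1 =3/2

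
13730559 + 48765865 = 62496424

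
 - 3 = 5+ - 8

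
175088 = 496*353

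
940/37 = 25 + 15/37 =25.41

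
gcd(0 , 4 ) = 4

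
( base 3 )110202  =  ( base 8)530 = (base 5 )2334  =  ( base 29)BP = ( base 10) 344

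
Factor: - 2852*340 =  - 969680 = - 2^4*5^1*17^1*23^1*31^1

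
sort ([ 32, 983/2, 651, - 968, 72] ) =[ - 968, 32, 72,983/2, 651 ] 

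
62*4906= 304172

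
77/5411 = 11/773  =  0.01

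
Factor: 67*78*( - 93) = - 486018 = - 2^1*3^2*13^1*31^1*67^1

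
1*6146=6146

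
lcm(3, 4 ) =12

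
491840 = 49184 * 10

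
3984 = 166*24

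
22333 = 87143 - 64810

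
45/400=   9/80 = 0.11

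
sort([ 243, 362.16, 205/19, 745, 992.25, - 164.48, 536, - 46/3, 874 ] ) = [ - 164.48 , - 46/3, 205/19,243, 362.16,536, 745,  874, 992.25 ] 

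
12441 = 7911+4530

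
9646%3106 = 328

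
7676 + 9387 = 17063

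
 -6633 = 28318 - 34951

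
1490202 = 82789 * 18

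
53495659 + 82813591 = 136309250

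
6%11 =6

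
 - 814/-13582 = 407/6791 =0.06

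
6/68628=1/11438 = 0.00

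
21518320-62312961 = - 40794641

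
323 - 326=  - 3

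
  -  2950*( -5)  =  14750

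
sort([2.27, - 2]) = [  -  2,2.27]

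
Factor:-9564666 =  - 2^1*3^1*1594111^1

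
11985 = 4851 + 7134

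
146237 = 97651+48586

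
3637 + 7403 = 11040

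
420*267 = 112140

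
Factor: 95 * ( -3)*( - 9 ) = 3^3*5^1*19^1 = 2565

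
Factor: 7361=17^1 * 433^1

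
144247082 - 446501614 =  -302254532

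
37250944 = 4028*9248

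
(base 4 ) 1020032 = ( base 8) 11016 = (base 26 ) 6lk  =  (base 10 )4622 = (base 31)4P3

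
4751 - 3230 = 1521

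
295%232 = 63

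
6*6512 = 39072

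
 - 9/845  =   - 9/845=-  0.01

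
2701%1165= 371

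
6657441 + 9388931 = 16046372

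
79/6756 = 79/6756  =  0.01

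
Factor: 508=2^2 * 127^1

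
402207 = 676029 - 273822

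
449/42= 449/42 = 10.69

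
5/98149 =5/98149 = 0.00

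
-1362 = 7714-9076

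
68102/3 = 68102/3 = 22700.67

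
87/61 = 87/61 = 1.43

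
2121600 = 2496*850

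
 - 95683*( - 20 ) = 1913660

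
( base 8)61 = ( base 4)301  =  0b110001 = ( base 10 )49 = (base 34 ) 1F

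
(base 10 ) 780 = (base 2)1100001100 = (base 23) 1AL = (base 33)NL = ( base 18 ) 276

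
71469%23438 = 1155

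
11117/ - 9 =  - 11117/9  =  - 1235.22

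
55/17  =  55/17 = 3.24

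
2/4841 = 2/4841 = 0.00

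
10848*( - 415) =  - 4501920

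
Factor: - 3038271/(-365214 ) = 1012757/121738=2^( - 1)* 19^1*151^1 * 353^1*60869^( - 1)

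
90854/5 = 90854/5=18170.80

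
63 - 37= 26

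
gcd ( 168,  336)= 168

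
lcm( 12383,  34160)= 990640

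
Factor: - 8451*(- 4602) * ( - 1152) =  - 2^8 * 3^6*13^1*59^1*313^1 = - 44803010304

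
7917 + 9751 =17668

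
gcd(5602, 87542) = 2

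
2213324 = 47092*47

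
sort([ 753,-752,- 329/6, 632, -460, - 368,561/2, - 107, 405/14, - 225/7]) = [ - 752, -460,-368, - 107,-329/6,  -  225/7, 405/14, 561/2, 632,753 ]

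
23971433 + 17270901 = 41242334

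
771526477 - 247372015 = 524154462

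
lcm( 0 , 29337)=0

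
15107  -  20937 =-5830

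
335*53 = 17755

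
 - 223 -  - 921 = 698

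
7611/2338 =3 + 597/2338=3.26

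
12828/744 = 1069/62 = 17.24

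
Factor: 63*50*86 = 270900=2^2*3^2*5^2*7^1*43^1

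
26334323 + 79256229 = 105590552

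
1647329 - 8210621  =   - 6563292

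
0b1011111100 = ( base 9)1038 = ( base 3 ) 1001022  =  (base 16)2fc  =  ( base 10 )764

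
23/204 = 23/204 = 0.11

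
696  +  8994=9690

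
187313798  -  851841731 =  - 664527933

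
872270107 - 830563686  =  41706421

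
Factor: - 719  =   - 719^1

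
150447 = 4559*33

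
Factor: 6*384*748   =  1723392=2^10*3^2*11^1* 17^1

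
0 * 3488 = 0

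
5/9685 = 1/1937= 0.00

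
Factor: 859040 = 2^5*5^1*7^1*13^1*59^1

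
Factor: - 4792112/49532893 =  - 2^4*13^1*23039^1*49532893^( - 1) 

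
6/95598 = 1/15933 =0.00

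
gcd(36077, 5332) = 43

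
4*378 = 1512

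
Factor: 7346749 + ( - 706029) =2^4*5^1*83009^1 = 6640720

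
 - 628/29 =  - 628/29 = - 21.66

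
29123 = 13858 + 15265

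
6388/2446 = 3194/1223  =  2.61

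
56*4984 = 279104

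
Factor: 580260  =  2^2*3^1 * 5^1 * 19^1*509^1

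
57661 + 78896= 136557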